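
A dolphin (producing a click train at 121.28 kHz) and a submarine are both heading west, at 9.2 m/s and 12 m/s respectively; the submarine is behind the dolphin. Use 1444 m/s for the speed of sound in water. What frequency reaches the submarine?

121.5 kHz

The submarine is behind, so the dolphin is moving away from it while the submarine is moving toward the dolphin.
With source receding and observer approaching, f' = f · (v + v_o)/(v + v_s).
f' = 121.28 × (1444 + 12)/(1444 + 9.2) = 121.28 × 1456/1453.2 ≈ 121.5 kHz.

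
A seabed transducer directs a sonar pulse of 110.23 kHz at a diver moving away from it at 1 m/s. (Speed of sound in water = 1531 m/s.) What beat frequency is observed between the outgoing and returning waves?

144 Hz

The diver first receives the wave as a moving observer: f₁ = f₀ · (v − u)/v = 110.23 × (1531 − 1)/1531 ≈ 110.1580 kHz.
The reflection then acts as a moving source: f₂ = f₁ · v/(v + u) ≈ 110.0861 kHz.
Equivalently f₂ = f₀ · (v − u)/(v + u).
Beat frequency (with f₀ = 110230 Hz): |f₂ − f₀| = 2u·f₀/(v + u) = 2 × 1 × 110230/1532 ≈ 144 Hz.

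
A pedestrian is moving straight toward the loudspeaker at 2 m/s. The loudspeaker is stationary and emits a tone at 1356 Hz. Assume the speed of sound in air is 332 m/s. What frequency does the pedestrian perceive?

1364 Hz

Only the observer moves, toward the source, so f' = f · (v + v_o)/v.
f' = 1356 × (332 + 2)/332 = 1356 × 334/332 ≈ 1364 Hz.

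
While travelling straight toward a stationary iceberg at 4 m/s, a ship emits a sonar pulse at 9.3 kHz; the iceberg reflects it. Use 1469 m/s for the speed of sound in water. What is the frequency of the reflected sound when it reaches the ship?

9.35 kHz

The iceberg receives the sound from a moving source: f₁ = f₀ · v/(v − v_e) = 9.3 × 1469/1465 ≈ 9.33 kHz.
On the return leg the ship is a moving observer: f₂ = f₁ · (v + v_e)/v = 9.33 × 1473/1469 ≈ 9.35 kHz.
Equivalently f₂ = f₀ · (v + v_e)/(v − v_e).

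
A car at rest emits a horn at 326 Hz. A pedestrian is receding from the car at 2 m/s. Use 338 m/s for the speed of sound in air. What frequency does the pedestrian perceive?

Only the observer moves, away from the source, so f' = f · (v − v_o)/v.
f' = 326 × (338 − 2)/338 = 326 × 336/338 ≈ 324 Hz.

324 Hz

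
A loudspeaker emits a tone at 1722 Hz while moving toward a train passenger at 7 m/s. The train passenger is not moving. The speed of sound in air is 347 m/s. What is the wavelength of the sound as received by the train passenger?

Only the source moves, toward the listener, so f' = f · v/(v − v_s).
f' = 1722 × 347/(347 − 7) ≈ 1757 Hz.
λ' = v/f' = 347/1757.45 ≈ 19.7 cm.

19.7 cm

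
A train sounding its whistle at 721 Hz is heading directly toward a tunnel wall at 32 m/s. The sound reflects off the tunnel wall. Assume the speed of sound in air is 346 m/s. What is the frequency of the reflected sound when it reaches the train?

868 Hz

The tunnel wall receives the sound from a moving source: f₁ = f₀ · v/(v − v_e) = 721 × 346/314 ≈ 794 Hz.
On the return leg the train is a moving observer: f₂ = f₁ · (v + v_e)/v = 794 × 378/346 ≈ 868 Hz.
Equivalently f₂ = f₀ · (v + v_e)/(v − v_e).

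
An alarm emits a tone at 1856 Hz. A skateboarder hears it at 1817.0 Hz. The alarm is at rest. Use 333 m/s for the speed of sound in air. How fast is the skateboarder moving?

f' < f, so the skateboarder is receding.
f' = f · (v − v_o)/v ⇒ v_o = v · |f'/f − 1|.
v_o = 333 × |1817.0/1856 − 1| = 333 × 0.02101 ≈ 7.0 m/s.

7.0 m/s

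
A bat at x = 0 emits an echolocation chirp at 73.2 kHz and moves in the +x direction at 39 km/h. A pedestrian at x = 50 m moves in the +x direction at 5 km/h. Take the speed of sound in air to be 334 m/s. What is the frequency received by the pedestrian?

75.3 kHz

39 km/h = 10.83 m/s; 5 km/h = 1.389 m/s.
The observer lies on the +x side, so the source is heading toward the observer and the observer is heading away from the source.
Both move, so f' = f · (v − v_o)/(v − v_s).
f' = 73.2 × (334 − 1.389)/(334 − 10.83) = 73.2 × 332.61/323.17 ≈ 75.3 kHz.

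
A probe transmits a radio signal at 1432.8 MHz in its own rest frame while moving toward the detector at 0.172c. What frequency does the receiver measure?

Relativistic Doppler for frequency: f' = f₀ · √((1 + β)/(1 − β)).
f' = 1432.8 × √(1.1720/0.8280) = 1432.8 × 1.18973 ≈ 1704.6 MHz.

1704.6 MHz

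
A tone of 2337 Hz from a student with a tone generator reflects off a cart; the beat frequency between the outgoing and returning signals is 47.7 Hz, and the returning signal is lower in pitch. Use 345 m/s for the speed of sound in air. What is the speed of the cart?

3.6 m/s

Double Doppler shift off a moving reflector: f₂ = f₀ · (v + u)/(v − u) (u > 0 toward emitter).
Returning signal is lower, so f₂ = f₀ − Δf = 2337 − 47.7 = 2289.3 Hz.
Rearranging, u = v · (f₂ − f₀)/(f₂ + f₀) = 345 × -47.7/4626.3 ≈ -3.6 m/s.
So the cart is moving at 3.6 m/s away from the emitter.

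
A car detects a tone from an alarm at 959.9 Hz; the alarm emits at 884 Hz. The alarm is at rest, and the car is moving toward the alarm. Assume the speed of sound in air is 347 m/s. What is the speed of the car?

f' = f · (v + v_o)/v ⇒ v_o = v · |f'/f − 1|.
v_o = 347 × |959.9/884 − 1| = 347 × 0.08586 ≈ 30 m/s.

30 m/s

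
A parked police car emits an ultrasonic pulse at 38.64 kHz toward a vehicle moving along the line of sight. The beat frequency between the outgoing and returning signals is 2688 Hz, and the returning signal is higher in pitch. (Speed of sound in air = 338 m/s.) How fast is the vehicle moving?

Double Doppler shift off a moving reflector: f₂ = f₀ · (v + u)/(v − u) (u > 0 toward emitter).
Returning signal is higher, so f₂ = f₀ + Δf = 38640 + 2688 = 41328 Hz.
Rearranging, u = v · (f₂ − f₀)/(f₂ + f₀) = 338 × 2688/79968 ≈ 11.4 m/s.
So the vehicle is moving at 11.4 m/s toward the emitter.

11.4 m/s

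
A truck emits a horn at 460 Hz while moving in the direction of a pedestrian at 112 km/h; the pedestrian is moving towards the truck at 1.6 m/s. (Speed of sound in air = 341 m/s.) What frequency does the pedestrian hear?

112 km/h = 31.11 m/s.
Both move, so f' = f · (v + v_o)/(v − v_s).
f' = 460 × (341 + 1.6)/(341 − 31.11) = 460 × 342.6/309.89 ≈ 509 Hz.

509 Hz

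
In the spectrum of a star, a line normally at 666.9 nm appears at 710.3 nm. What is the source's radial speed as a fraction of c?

0.063c

λ'/λ₀ = 1.0651 > 1 (redshift), so the source is receding.
λ'/λ₀ = √((1 + β)/(1 − β)) for a receding source ⇒ β = (r² − 1)/(r² + 1) with r = λ'/λ₀.
β = (1.1344 − 1)/(1.1344 + 1) ≈ 0.063.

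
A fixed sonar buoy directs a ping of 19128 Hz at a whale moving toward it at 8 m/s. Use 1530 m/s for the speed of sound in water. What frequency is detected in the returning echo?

19329 Hz

The whale first receives the wave as a moving observer: f₁ = f₀ · (v + u)/v = 19128 × (1530 + 8)/1530 ≈ 19228 Hz.
The reflection then acts as a moving source: f₂ = f₁ · v/(v − u) ≈ 19329 Hz.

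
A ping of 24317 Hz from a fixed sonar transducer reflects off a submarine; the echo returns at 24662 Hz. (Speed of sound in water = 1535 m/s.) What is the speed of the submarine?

Double Doppler shift off a moving reflector: f₂ = f₀ · (v + u)/(v − u) (u > 0 toward emitter).
Rearranging, u = v · (f₂ − f₀)/(f₂ + f₀) = 1535 × 345/48979 ≈ 10.8 m/s.
So the submarine is moving at 10.8 m/s toward the emitter.

10.8 m/s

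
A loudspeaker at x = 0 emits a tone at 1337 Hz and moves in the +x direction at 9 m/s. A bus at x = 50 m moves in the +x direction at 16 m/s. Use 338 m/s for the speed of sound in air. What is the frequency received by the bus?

The observer lies on the +x side, so the source is heading toward the observer and the observer is heading away from the source.
Both move, so f' = f · (v − v_o)/(v − v_s).
f' = 1337 × (338 − 16)/(338 − 9) = 1337 × 322/329 ≈ 1309 Hz.

1309 Hz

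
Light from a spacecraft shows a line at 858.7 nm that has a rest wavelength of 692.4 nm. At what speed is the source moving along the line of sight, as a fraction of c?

0.212c

λ'/λ₀ = 1.2402 > 1 (redshift), so the source is receding.
λ'/λ₀ = √((1 + β)/(1 − β)) for a receding source ⇒ β = (r² − 1)/(r² + 1) with r = λ'/λ₀.
β = (1.5380 − 1)/(1.5380 + 1) ≈ 0.212.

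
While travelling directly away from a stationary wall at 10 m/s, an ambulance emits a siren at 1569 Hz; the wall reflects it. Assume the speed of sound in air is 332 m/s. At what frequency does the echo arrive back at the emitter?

The wall receives the sound from a moving source: f₁ = f₀ · v/(v + v_e) = 1569 × 332/342 ≈ 1523 Hz.
On the return leg the ambulance is a moving observer: f₂ = f₁ · (v − v_e)/v = 1523 × 322/332 ≈ 1477 Hz.

1477 Hz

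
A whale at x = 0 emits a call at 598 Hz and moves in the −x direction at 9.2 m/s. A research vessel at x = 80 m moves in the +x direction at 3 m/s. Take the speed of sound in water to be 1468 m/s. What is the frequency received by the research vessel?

The observer lies on the +x side, so the source is heading away from the observer and the observer is heading away from the source.
With source receding and observer receding, f' = f · (v − v_o)/(v + v_s).
f' = 598 × (1468 − 3)/(1468 + 9.2) = 598 × 1465/1477.2 ≈ 593 Hz.

593 Hz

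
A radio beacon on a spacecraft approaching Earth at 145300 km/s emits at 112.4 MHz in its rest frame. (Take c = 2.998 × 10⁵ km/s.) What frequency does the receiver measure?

β = v/c = 145300/299800 = 0.4847.
Relativistic Doppler for frequency: f' = f₀ · √((1 + β)/(1 − β)).
f' = 112.4 × √(1.4847/0.5153) = 112.4 × 1.69732 ≈ 190.8 MHz.

190.8 MHz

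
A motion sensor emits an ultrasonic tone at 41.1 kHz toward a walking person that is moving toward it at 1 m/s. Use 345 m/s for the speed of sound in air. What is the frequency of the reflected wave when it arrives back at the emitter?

41.3 kHz

At the walking person (a moving observer), f₁ = f₀ · (v + u)/v = 41.1 × 346/345 ≈ 41.2 kHz.
On reflection it acts as a source moving toward the stationary detector: f₂ = f₁ · v/(v − u) = 41.2 × 345/344 ≈ 41.3 kHz.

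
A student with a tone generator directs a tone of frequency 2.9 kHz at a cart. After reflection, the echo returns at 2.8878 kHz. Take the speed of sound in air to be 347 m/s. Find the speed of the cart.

0.73 m/s

Double Doppler shift off a moving reflector: f₂ = f₀ · (v + u)/(v − u) (u > 0 toward emitter).
Rearranging, u = v · (f₂ − f₀)/(f₂ + f₀) = 347 × -0.0122/5.7878 ≈ -0.73 m/s.
So the cart is moving at 0.73 m/s away from the emitter.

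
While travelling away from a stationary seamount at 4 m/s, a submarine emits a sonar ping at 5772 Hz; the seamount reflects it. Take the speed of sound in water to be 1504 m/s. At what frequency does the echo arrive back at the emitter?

The seamount receives the sound from a moving source: f₁ = f₀ · v/(v + v_e) = 5772 × 1504/1508 ≈ 5757 Hz.
On the return leg the submarine is a moving observer: f₂ = f₁ · (v − v_e)/v = 5757 × 1500/1504 ≈ 5741 Hz.

5741 Hz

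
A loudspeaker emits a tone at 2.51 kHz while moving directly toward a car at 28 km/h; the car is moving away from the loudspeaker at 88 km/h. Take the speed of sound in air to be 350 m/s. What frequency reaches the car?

28 km/h = 7.778 m/s; 88 km/h = 24.44 m/s.
Both move, so f' = f · (v − v_o)/(v − v_s).
f' = 2.51 × (350 − 24.44)/(350 − 7.778) = 2.51 × 325.56/342.22 ≈ 2.39 kHz.

2.39 kHz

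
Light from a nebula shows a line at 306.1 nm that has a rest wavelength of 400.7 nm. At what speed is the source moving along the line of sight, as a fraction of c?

λ'/λ₀ = 0.7639 < 1 (blueshift), so the source is approaching.
λ'/λ₀ = √((1 − β)/(1 + β)) for an approaching source ⇒ β = (1 − r²)/(1 + r²) with r = λ'/λ₀.
β = (1 − 0.5836)/(1 + 0.5836) ≈ 0.263.

0.263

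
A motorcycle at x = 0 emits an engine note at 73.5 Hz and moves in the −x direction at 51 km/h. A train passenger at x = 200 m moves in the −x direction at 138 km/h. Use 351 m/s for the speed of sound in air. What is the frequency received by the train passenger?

78 Hz

51 km/h = 14.17 m/s; 138 km/h = 38.33 m/s.
The observer lies on the +x side, so the source is heading away from the observer and the observer is heading toward the source.
General Doppler shift: f' = f · (v + v_o)/(v + v_s).
f' = 73.5 × (351 + 38.33)/(351 + 14.17) = 73.5 × 389.33/365.17 ≈ 78 Hz.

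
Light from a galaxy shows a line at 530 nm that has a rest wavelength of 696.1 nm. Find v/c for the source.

λ'/λ₀ = 0.7614 < 1 (blueshift), so the source is approaching.
λ'/λ₀ = √((1 − β)/(1 + β)) for an approaching source ⇒ β = (1 − r²)/(1 + r²) with r = λ'/λ₀.
β = (1 − 0.5797)/(1 + 0.5797) ≈ 0.266.

0.266c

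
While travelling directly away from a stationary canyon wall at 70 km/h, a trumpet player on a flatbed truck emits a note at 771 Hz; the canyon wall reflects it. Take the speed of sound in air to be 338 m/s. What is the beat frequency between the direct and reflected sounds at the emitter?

84 Hz

70 km/h = 19.44 m/s.
The canyon wall receives the sound from a moving source: f₁ = f₀ · v/(v + v_e) = 771 × 338/357.44 ≈ 729.1 Hz.
On the return leg the trumpet player on a flatbed truck is a moving observer: f₂ = f₁ · (v − v_e)/v = 729.1 × 318.56/338 ≈ 687.1 Hz.
Beat against the emitted tone: |f₂ − f₀| = 2v_e·f₀/(v + v_e) = 2 × 19.44 × 771/357.44 ≈ 84 Hz.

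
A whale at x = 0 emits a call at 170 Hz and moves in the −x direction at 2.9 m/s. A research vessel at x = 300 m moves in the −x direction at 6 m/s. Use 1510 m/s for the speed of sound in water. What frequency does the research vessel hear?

The observer lies on the +x side, so the source is heading away from the observer and the observer is heading toward the source.
General Doppler shift: f' = f · (v + v_o)/(v + v_s).
f' = 170 × (1510 + 6)/(1510 + 2.9) = 170 × 1516/1512.9 ≈ 170 Hz.

170 Hz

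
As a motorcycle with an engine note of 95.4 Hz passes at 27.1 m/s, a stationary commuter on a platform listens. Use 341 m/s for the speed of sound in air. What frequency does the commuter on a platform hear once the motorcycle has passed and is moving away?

88 Hz

Receding: f₂ = f · v/(v + v_s) = 95.4 × 341/368.1 ≈ 88 Hz.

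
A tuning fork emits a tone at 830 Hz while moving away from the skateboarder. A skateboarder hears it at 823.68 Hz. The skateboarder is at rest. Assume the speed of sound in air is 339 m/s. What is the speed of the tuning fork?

2.60 m/s

f' = f · v/(v + v_s) ⇒ v_s = v · |1 − f/f'|.
v_s = 339 × |1 − 830/823.68| = 339 × 0.007673 ≈ 2.60 m/s.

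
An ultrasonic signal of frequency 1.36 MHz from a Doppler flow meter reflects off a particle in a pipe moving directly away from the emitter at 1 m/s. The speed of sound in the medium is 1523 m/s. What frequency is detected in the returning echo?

The particle in a pipe first receives the wave as a moving observer: f₁ = f₀ · (v − u)/v = 1.36 × (1523 − 1)/1523 ≈ 1.3591 MHz.
On reflection it acts as a source moving away from the stationary detector: f₂ = f₁ · v/(v + u) = 1.3591 × 1523/1524 ≈ 1.3582 MHz.
Equivalently f₂ = f₀ · (v − u)/(v + u).

1.3582 MHz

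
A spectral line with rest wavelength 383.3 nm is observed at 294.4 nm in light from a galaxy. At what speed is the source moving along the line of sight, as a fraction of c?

λ'/λ₀ = 0.7681 < 1 (blueshift), so the source is approaching.
λ'/λ₀ = √((1 − β)/(1 + β)) for an approaching source ⇒ β = (1 − r²)/(1 + r²) with r = λ'/λ₀.
β = (1 − 0.5899)/(1 + 0.5899) ≈ 0.258.

0.258c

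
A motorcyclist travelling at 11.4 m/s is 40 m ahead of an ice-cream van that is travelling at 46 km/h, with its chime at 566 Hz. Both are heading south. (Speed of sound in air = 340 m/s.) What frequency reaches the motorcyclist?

568 Hz

46 km/h = 12.78 m/s.
The motorcyclist is ahead, so the ice-cream van is moving toward it while the motorcyclist is moving away from the ice-cream van.
General Doppler shift: f' = f · (v − v_o)/(v − v_s).
f' = 566 × (340 − 11.4)/(340 − 12.78) = 566 × 328.6/327.22 ≈ 568 Hz.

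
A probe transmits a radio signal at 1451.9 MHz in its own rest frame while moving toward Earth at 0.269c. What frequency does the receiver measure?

1913.0 MHz

Relativistic Doppler for frequency: f' = f₀ · √((1 + β)/(1 − β)).
f' = 1451.9 × √(1.2690/0.7310) = 1451.9 × 1.31757 ≈ 1913.0 MHz.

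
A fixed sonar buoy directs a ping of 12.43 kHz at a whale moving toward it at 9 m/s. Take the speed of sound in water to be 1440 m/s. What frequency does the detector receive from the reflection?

At the whale (a moving observer), f₁ = f₀ · (v + u)/v = 12.43 × 1449/1440 ≈ 12.51 kHz.
The reflection then acts as a moving source: f₂ = f₁ · v/(v − u) ≈ 12.59 kHz.

12.59 kHz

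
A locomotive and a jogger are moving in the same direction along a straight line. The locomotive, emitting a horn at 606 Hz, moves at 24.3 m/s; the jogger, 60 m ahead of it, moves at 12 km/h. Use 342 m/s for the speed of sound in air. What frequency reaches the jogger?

12 km/h = 3.333 m/s.
The jogger is ahead, so the locomotive is moving toward it while the jogger is moving away from the locomotive.
Both move, so f' = f · (v − v_o)/(v − v_s).
f' = 606 × (342 − 3.333)/(342 − 24.3) = 606 × 338.67/317.7 ≈ 646 Hz.

646 Hz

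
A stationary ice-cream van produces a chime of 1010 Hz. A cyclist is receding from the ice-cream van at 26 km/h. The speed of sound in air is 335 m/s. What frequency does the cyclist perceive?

26 km/h = 7.222 m/s.
Only the observer moves, away from the source, so f' = f · (v − v_o)/v.
f' = 1010 × (335 − 7.222)/335 = 1010 × 327.78/335 ≈ 988 Hz.

988 Hz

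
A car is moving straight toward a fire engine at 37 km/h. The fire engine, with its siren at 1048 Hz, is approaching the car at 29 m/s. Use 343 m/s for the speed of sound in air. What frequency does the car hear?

37 km/h = 10.28 m/s.
With source approaching and observer approaching, f' = f · (v + v_o)/(v − v_s).
f' = 1048 × (343 + 10.28)/(343 − 29) = 1048 × 353.28/314 ≈ 1179 Hz.

1179 Hz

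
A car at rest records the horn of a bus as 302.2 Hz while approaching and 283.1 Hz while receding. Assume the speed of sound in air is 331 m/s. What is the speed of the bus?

10.8 m/s

f₁/f₂ = (v + v_s)/(v − v_s), so v_s = v · (f₁ − f₂)/(f₁ + f₂).
v_s = 331 × (302.2 − 283.1)/(302.2 + 283.1) = 331 × 19.1/585.3 ≈ 10.8 m/s.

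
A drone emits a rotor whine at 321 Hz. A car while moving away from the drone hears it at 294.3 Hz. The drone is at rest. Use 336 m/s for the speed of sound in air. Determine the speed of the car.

f' = f · (v − v_o)/v ⇒ v_o = v · |f'/f − 1|.
v_o = 336 × |294.3/321 − 1| = 336 × 0.08318 ≈ 28 m/s.

28 m/s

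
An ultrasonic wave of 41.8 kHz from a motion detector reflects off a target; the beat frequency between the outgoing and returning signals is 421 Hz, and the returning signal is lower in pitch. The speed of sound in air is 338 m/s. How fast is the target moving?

Double Doppler shift off a moving reflector: f₂ = f₀ · (v + u)/(v − u) (u > 0 toward emitter).
Returning signal is lower, so f₂ = f₀ − Δf = 41800 − 421 = 41379 Hz.
Rearranging, u = v · (f₂ − f₀)/(f₂ + f₀) = 338 × -421/83179 ≈ -1.71 m/s.
So the target is moving at 1.71 m/s away from the emitter.

1.71 m/s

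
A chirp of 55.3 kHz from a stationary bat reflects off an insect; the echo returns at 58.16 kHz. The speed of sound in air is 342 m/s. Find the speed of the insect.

Double Doppler shift off a moving reflector: f₂ = f₀ · (v + u)/(v − u) (u > 0 toward emitter).
Rearranging, u = v · (f₂ − f₀)/(f₂ + f₀) = 342 × 2.86/113.46 ≈ 8.6 m/s.
So the insect is moving at 8.6 m/s toward the emitter.

8.6 m/s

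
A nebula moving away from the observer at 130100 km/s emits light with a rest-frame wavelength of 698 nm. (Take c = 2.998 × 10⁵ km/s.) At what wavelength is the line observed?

1111.0 nm

β = v/c = 130100/299800 = 0.4340.
Relativistic Doppler for wavelength: λ' = λ₀ · √((1 + β)/(1 − β)).
λ' = 698 × √(1.4340/0.5660) = 698 × 1.59163 ≈ 1111.0 nm.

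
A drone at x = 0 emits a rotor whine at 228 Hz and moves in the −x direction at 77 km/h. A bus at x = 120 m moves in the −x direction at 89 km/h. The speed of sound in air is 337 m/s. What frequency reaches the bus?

77 km/h = 21.39 m/s; 89 km/h = 24.72 m/s.
The observer lies on the +x side, so the source is heading away from the observer and the observer is heading toward the source.
General Doppler shift: f' = f · (v + v_o)/(v + v_s).
f' = 228 × (337 + 24.72)/(337 + 21.39) = 228 × 361.72/358.39 ≈ 230 Hz.

230 Hz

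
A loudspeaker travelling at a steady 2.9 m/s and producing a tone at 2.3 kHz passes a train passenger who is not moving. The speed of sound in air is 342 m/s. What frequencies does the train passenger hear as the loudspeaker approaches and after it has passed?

Approaching: f₁ = f · v/(v − v_s) = 2.3 × 342/339.1 ≈ 2.32 kHz.
Receding: f₂ = f · v/(v + v_s) = 2.3 × 342/344.9 ≈ 2.28 kHz.

2.32 kHz approaching; 2.28 kHz receding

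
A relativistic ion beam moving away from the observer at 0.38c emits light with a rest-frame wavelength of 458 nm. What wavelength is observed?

683.3 nm

Relativistic Doppler for wavelength: λ' = λ₀ · √((1 + β)/(1 − β)).
λ' = 458 × √(1.3800/0.6200) = 458 × 1.49191 ≈ 683.3 nm.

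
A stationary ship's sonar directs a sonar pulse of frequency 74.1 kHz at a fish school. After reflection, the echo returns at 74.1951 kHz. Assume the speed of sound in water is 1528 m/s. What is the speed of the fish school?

Double Doppler shift off a moving reflector: f₂ = f₀ · (v + u)/(v − u) (u > 0 toward emitter).
Rearranging, u = v · (f₂ − f₀)/(f₂ + f₀) = 1528 × 0.0951/148.2951 ≈ 0.98 m/s.
So the fish school is moving at 0.98 m/s toward the emitter.

0.98 m/s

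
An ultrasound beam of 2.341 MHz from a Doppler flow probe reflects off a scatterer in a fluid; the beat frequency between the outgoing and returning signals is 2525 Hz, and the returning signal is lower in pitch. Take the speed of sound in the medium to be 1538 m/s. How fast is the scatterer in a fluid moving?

Double Doppler shift off a moving reflector: f₂ = f₀ · (v + u)/(v − u) (u > 0 toward emitter).
Returning signal is lower, so f₂ = f₀ − Δf = 2341000 − 2525 = 2338475 Hz.
Rearranging, u = v · (f₂ − f₀)/(f₂ + f₀) = 1538 × -2525/4679475 ≈ -0.83 m/s.
So the scatterer in a fluid is moving at 0.83 m/s away from the emitter.

0.83 m/s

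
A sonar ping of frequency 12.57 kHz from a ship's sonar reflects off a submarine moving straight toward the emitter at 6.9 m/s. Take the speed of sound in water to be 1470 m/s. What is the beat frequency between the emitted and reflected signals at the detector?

119 Hz

At the submarine (a moving observer), f₁ = f₀ · (v + u)/v = 12.57 × 1476.9/1470 ≈ 12.6290 kHz.
On reflection it acts as a source moving toward the stationary detector: f₂ = f₁ · v/(v − u) = 12.6290 × 1470/1463.1 ≈ 12.6886 kHz.
Equivalently f₂ = f₀ · (v + u)/(v − u).
Beat frequency (with f₀ = 12570 Hz): |f₂ − f₀| = 2u·f₀/(v − u) = 2 × 6.9 × 12570/1463.1 ≈ 119 Hz.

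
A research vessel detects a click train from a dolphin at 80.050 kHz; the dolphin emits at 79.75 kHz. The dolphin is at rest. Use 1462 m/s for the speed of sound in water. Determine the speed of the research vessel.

5.5 m/s

f' > f, so the research vessel is approaching.
f' = f · (v + v_o)/v ⇒ v_o = v · |f'/f − 1|.
v_o = 1462 × |80.050/79.75 − 1| = 1462 × 0.003762 ≈ 5.5 m/s.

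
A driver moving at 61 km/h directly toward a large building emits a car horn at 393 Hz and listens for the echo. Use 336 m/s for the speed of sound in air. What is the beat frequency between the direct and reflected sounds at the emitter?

61 km/h = 16.94 m/s.
The large building receives the sound from a moving source: f₁ = f₀ · v/(v − v_e) = 393 × 336/319.06 ≈ 413.9 Hz.
On the return leg the driver is a moving observer: f₂ = f₁ · (v + v_e)/v = 413.9 × 352.94/336 ≈ 434.7 Hz.
Beat against the emitted tone: |f₂ − f₀| = 2v_e·f₀/(v − v_e) = 2 × 16.94 × 393/319.06 ≈ 41.7 Hz.

41.7 Hz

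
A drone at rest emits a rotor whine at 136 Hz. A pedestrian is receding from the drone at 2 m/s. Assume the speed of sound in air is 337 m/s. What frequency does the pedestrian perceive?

Only the observer moves, away from the source, so f' = f · (v − v_o)/v.
f' = 136 × (337 − 2)/337 = 136 × 335/337 ≈ 135 Hz.

135 Hz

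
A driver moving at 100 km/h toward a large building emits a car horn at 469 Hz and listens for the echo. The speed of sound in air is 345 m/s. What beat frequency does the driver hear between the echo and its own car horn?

100 km/h = 27.78 m/s.
The large building receives the sound from a moving source: f₁ = f₀ · v/(v − v_e) = 469 × 345/317.22 ≈ 510.1 Hz.
On the return leg the driver is a moving observer: f₂ = f₁ · (v + v_e)/v = 510.1 × 372.78/345 ≈ 551.1 Hz.
Beat against the emitted tone: |f₂ − f₀| = 2v_e·f₀/(v − v_e) = 2 × 27.78 × 469/317.22 ≈ 82 Hz.

82 Hz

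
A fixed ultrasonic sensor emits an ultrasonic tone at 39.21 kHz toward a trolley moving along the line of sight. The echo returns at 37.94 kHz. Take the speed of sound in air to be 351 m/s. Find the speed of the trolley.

Double Doppler shift off a moving reflector: f₂ = f₀ · (v + u)/(v − u) (u > 0 toward emitter).
Rearranging, u = v · (f₂ − f₀)/(f₂ + f₀) = 351 × -1.27/77.15 ≈ -5.8 m/s.
So the trolley is moving at 5.8 m/s away from the emitter.

5.8 m/s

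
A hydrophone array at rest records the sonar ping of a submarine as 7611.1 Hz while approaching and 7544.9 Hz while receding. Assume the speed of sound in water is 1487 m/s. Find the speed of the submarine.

6.5 m/s

f₁/f₂ = (v + v_s)/(v − v_s), so v_s = v · (f₁ − f₂)/(f₁ + f₂).
v_s = 1487 × (7611.1 − 7544.9)/(7611.1 + 7544.9) = 1487 × 66.2/15156.0 ≈ 6.5 m/s.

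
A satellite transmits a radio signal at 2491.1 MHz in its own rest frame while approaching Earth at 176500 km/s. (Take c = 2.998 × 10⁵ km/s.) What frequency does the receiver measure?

β = v/c = 176500/299800 = 0.5887.
Relativistic Doppler for frequency: f' = f₀ · √((1 + β)/(1 − β)).
f' = 2491.1 × √(1.5887/0.4113) = 2491.1 × 1.96544 ≈ 4896.1 MHz.

4896.1 MHz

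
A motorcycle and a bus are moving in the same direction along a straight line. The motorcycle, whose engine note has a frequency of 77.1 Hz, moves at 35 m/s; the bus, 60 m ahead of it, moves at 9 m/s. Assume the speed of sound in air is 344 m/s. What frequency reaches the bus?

84 Hz

The bus is ahead, so the motorcycle is moving toward it while the bus is moving away from the motorcycle.
General Doppler shift: f' = f · (v − v_o)/(v − v_s).
f' = 77.1 × (344 − 9)/(344 − 35) = 77.1 × 335/309 ≈ 84 Hz.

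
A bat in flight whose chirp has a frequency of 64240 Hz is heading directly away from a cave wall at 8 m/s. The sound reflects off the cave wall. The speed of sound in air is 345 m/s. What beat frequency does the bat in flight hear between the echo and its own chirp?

2912 Hz

The cave wall receives the sound from a moving source: f₁ = f₀ · v/(v + v_e) = 64240 × 345/353 ≈ 62784 Hz.
On the return leg the bat in flight is a moving observer: f₂ = f₁ · (v − v_e)/v = 62784 × 337/345 ≈ 61328 Hz.
Beat against the emitted tone: |f₂ − f₀| = 2v_e·f₀/(v + v_e) = 2 × 8 × 64240/353 ≈ 2912 Hz.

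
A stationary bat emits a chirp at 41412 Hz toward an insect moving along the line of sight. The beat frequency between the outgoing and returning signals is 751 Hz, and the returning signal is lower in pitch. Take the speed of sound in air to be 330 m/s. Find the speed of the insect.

Double Doppler shift off a moving reflector: f₂ = f₀ · (v + u)/(v − u) (u > 0 toward emitter).
Returning signal is lower, so f₂ = f₀ − Δf = 41412 − 751 = 40661 Hz.
Rearranging, u = v · (f₂ − f₀)/(f₂ + f₀) = 330 × -751/82073 ≈ -3.0 m/s.
So the insect is moving at 3.0 m/s away from the emitter.

3.0 m/s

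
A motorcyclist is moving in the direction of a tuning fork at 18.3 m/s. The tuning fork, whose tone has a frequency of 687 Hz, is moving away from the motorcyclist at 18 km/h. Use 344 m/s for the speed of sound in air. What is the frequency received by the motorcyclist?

713 Hz

18 km/h = 5 m/s.
General Doppler shift: f' = f · (v + v_o)/(v + v_s).
f' = 687 × (344 + 18.3)/(344 + 5) = 687 × 362.3/349 ≈ 713 Hz.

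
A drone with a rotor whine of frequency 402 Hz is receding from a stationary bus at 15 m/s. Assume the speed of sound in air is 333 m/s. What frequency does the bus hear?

385 Hz

Only the source moves, away from the listener, so f' = f · v/(v + v_s).
f' = 402 × 333/(333 + 15) = 402 × 333/348 ≈ 385 Hz.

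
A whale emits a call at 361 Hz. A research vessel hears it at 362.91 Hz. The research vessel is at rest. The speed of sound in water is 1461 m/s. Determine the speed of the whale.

f' > f, so the whale is approaching.
f' = f · v/(v − v_s) ⇒ v_s = v · |1 − f/f'|.
v_s = 1461 × |1 − 361/362.91| = 1461 × 0.005263 ≈ 7.7 m/s.

7.7 m/s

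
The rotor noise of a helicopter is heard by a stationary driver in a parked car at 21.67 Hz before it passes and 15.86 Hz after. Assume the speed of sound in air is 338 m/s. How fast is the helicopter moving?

52 m/s

f₁/f₂ = (v + v_s)/(v − v_s), so v_s = v · (f₁ − f₂)/(f₁ + f₂).
v_s = 338 × (21.67 − 15.86)/(21.67 + 15.86) = 338 × 5.81/37.53 ≈ 52 m/s.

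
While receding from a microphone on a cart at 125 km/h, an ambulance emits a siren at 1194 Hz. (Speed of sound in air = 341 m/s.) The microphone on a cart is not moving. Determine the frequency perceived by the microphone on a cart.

1084 Hz

125 km/h = 34.72 m/s.
With the source moving away from a stationary observer, f' = f · v/(v + v_s).
f' = 1194 × 341/(341 + 34.72) = 1194 × 341/375.7 ≈ 1084 Hz.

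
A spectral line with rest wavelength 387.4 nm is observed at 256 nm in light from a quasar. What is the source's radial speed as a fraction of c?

0.392c

λ'/λ₀ = 0.6608 < 1 (blueshift), so the source is approaching.
λ'/λ₀ = √((1 − β)/(1 + β)) for an approaching source ⇒ β = (1 − r²)/(1 + r²) with r = λ'/λ₀.
β = (1 − 0.4367)/(1 + 0.4367) ≈ 0.392.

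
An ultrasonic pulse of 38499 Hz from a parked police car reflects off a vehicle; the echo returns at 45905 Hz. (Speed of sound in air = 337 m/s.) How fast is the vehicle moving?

30 m/s

Double Doppler shift off a moving reflector: f₂ = f₀ · (v + u)/(v − u) (u > 0 toward emitter).
Rearranging, u = v · (f₂ − f₀)/(f₂ + f₀) = 337 × 7406/84404 ≈ 30 m/s.
So the vehicle is moving at 30 m/s toward the emitter.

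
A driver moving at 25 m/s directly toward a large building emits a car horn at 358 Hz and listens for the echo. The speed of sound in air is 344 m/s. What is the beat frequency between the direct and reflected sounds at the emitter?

The large building receives the sound from a moving source: f₁ = f₀ · v/(v − v_e) = 358 × 344/319 ≈ 386.1 Hz.
On the return leg the driver is a moving observer: f₂ = f₁ · (v + v_e)/v = 386.1 × 369/344 ≈ 414.1 Hz.
Equivalently f₂ = f₀ · (v + v_e)/(v − v_e).
Beat against the emitted tone: |f₂ − f₀| = 2v_e·f₀/(v − v_e) = 2 × 25 × 358/319 ≈ 56.1 Hz.

56.1 Hz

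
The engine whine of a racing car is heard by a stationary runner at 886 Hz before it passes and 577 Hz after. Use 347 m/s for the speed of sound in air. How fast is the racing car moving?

73 m/s

f₁/f₂ = (v + v_s)/(v − v_s), so v_s = v · (f₁ − f₂)/(f₁ + f₂).
v_s = 347 × (886 − 577)/(886 + 577) = 347 × 309/1463 ≈ 73 m/s.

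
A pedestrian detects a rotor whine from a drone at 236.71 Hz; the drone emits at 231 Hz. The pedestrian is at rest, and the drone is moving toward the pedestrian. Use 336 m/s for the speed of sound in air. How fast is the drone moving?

8.1 m/s

f' = f · v/(v − v_s) ⇒ v_s = v · |1 − f/f'|.
v_s = 336 × |1 − 231/236.71| = 336 × 0.02412 ≈ 8.1 m/s.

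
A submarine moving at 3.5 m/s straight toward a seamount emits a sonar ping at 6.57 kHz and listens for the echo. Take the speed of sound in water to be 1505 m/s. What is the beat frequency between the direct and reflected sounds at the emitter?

The seamount receives the sound from a moving source: f₁ = f₀ · v/(v − v_e) = 6.57 × 1505/1501.5 ≈ 6.5853 kHz.
On the return leg the submarine is a moving observer: f₂ = f₁ · (v + v_e)/v = 6.5853 × 1508.5/1505 ≈ 6.6006 kHz.
Beat against the emitted tone (with f₀ = 6570 Hz): |f₂ − f₀| = 2v_e·f₀/(v − v_e) = 2 × 3.5 × 6570/1501.5 ≈ 30.6 Hz.

30.6 Hz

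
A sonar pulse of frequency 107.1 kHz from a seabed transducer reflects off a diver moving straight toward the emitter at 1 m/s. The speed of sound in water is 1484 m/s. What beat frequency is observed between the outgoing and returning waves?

144 Hz

The diver first receives the wave as a moving observer: f₁ = f₀ · (v + u)/v = 107.1 × (1484 + 1)/1484 ≈ 107.1722 kHz.
The reflection then acts as a moving source: f₂ = f₁ · v/(v − u) ≈ 107.2444 kHz.
Beat frequency (with f₀ = 107100 Hz): |f₂ − f₀| = 2u·f₀/(v − u) = 2 × 1 × 107100/1483 ≈ 144 Hz.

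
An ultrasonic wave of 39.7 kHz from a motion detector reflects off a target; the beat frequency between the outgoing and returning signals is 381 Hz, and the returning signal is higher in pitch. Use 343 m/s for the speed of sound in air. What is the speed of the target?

Double Doppler shift off a moving reflector: f₂ = f₀ · (v + u)/(v − u) (u > 0 toward emitter).
Returning signal is higher, so f₂ = f₀ + Δf = 39700 + 381 = 40081 Hz.
Rearranging, u = v · (f₂ − f₀)/(f₂ + f₀) = 343 × 381/79781 ≈ 1.64 m/s.
So the target is moving at 1.64 m/s toward the emitter.

1.64 m/s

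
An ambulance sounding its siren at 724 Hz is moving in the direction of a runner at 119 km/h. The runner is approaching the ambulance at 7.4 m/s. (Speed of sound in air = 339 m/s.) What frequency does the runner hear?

119 km/h = 33.06 m/s.
With source approaching and observer approaching, f' = f · (v + v_o)/(v − v_s).
f' = 724 × (339 + 7.4)/(339 − 33.06) = 724 × 346.4/305.94 ≈ 820 Hz.

820 Hz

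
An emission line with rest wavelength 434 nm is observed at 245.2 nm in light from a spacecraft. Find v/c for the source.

0.516c

λ'/λ₀ = 0.5650 < 1 (blueshift), so the source is approaching.
λ'/λ₀ = √((1 − β)/(1 + β)) for an approaching source ⇒ β = (1 − r²)/(1 + r²) with r = λ'/λ₀.
β = (1 − 0.3192)/(1 + 0.3192) ≈ 0.516.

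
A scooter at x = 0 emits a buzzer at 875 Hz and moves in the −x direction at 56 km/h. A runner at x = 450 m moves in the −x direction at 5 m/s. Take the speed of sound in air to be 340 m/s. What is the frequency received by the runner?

56 km/h = 15.56 m/s.
The observer lies on the +x side, so the source is heading away from the observer and the observer is heading toward the source.
With source receding and observer approaching, f' = f · (v + v_o)/(v + v_s).
f' = 875 × (340 + 5)/(340 + 15.56) = 875 × 345/355.56 ≈ 849 Hz.

849 Hz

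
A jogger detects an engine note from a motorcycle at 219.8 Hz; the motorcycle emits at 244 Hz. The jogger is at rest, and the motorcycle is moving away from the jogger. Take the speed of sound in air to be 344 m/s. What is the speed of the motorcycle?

f' = f · v/(v + v_s) ⇒ v_s = v · |1 − f/f'|.
v_s = 344 × |1 − 244/219.8| = 344 × 0.1101 ≈ 38 m/s.

38 m/s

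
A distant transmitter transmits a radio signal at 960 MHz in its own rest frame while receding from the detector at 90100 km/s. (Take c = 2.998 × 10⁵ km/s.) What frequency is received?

704.0 MHz

β = v/c = 90100/299800 = 0.3005.
Relativistic Doppler for frequency: f' = f₀ · √((1 − β)/(1 + β)).
f' = 960 × √(0.6995/1.3005) = 960 × 0.73337 ≈ 704.0 MHz.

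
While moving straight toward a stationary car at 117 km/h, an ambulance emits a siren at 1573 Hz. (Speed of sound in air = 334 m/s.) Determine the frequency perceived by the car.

1743 Hz

117 km/h = 32.5 m/s.
Moving source, stationary observer: f' = f · v/(v − v_s) since the source is approaching.
f' = 1573 × 334/(334 − 32.5) = 1573 × 334/301.5 ≈ 1743 Hz.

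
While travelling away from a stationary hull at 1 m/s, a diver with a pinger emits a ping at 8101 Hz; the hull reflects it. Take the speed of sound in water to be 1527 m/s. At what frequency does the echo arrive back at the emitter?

The hull receives the sound from a moving source: f₁ = f₀ · v/(v + v_e) = 8101 × 1527/1528 ≈ 8096 Hz.
On the return leg the diver with a pinger is a moving observer: f₂ = f₁ · (v − v_e)/v = 8096 × 1526/1527 ≈ 8090 Hz.
Equivalently f₂ = f₀ · (v − v_e)/(v + v_e).

8090 Hz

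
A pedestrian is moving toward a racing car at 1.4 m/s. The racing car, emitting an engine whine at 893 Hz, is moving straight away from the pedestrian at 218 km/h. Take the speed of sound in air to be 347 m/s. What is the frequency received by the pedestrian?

763 Hz

218 km/h = 60.56 m/s.
General Doppler shift: f' = f · (v + v_o)/(v + v_s).
f' = 893 × (347 + 1.4)/(347 + 60.56) = 893 × 348.4/407.56 ≈ 763 Hz.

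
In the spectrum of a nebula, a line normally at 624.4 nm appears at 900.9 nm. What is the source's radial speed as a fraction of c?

λ'/λ₀ = 1.4428 > 1 (redshift), so the source is receding.
λ'/λ₀ = √((1 + β)/(1 − β)) for a receding source ⇒ β = (r² − 1)/(r² + 1) with r = λ'/λ₀.
β = (2.0817 − 1)/(2.0817 + 1) ≈ 0.351.

0.351c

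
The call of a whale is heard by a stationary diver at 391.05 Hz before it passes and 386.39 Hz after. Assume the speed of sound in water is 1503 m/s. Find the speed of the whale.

9.0 m/s

f₁/f₂ = (v + v_s)/(v − v_s), so v_s = v · (f₁ − f₂)/(f₁ + f₂).
v_s = 1503 × (391.05 − 386.39)/(391.05 + 386.39) = 1503 × 4.66/777.44 ≈ 9.0 m/s.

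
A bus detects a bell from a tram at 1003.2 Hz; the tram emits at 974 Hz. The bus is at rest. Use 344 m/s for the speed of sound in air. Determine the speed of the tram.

f' > f, so the tram is approaching.
f' = f · v/(v − v_s) ⇒ v_s = v · |1 − f/f'|.
v_s = 344 × |1 − 974/1003.2| = 344 × 0.02911 ≈ 10.0 m/s.

10.0 m/s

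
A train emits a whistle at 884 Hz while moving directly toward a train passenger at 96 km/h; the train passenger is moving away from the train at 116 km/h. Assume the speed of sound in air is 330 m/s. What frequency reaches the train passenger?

868 Hz

96 km/h = 26.67 m/s; 116 km/h = 32.22 m/s.
General Doppler shift: f' = f · (v − v_o)/(v − v_s).
f' = 884 × (330 − 32.22)/(330 − 26.67) = 884 × 297.78/303.33 ≈ 868 Hz.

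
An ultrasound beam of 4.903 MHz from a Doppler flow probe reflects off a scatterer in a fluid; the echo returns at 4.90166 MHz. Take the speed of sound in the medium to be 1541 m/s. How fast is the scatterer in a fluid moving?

0.21 m/s

Double Doppler shift off a moving reflector: f₂ = f₀ · (v + u)/(v − u) (u > 0 toward emitter).
Rearranging, u = v · (f₂ − f₀)/(f₂ + f₀) = 1541 × -0.00134/9.80466 ≈ -0.21 m/s.
So the scatterer in a fluid is moving at 0.21 m/s away from the emitter.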